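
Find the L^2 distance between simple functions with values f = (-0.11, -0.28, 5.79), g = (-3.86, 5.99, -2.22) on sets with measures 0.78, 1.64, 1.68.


Step 1: Compute differences f_i - g_i:
  -0.11 - -3.86 = 3.75
  -0.28 - 5.99 = -6.27
  5.79 - -2.22 = 8.01
Step 2: Compute |diff|^2 * measure for each set:
  |3.75|^2 * 0.78 = 14.0625 * 0.78 = 10.96875
  |-6.27|^2 * 1.64 = 39.3129 * 1.64 = 64.473156
  |8.01|^2 * 1.68 = 64.1601 * 1.68 = 107.788968
Step 3: Sum = 183.230874
Step 4: ||f-g||_2 = (183.230874)^(1/2) = 13.53628


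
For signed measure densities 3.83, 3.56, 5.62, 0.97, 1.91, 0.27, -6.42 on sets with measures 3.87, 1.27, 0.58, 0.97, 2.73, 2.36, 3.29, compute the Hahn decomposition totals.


Step 1: Compute signed measure on each set:
  Set 1: 3.83 * 3.87 = 14.8221
  Set 2: 3.56 * 1.27 = 4.5212
  Set 3: 5.62 * 0.58 = 3.2596
  Set 4: 0.97 * 0.97 = 0.9409
  Set 5: 1.91 * 2.73 = 5.2143
  Set 6: 0.27 * 2.36 = 0.6372
  Set 7: -6.42 * 3.29 = -21.1218
Step 2: Total signed measure = (14.8221) + (4.5212) + (3.2596) + (0.9409) + (5.2143) + (0.6372) + (-21.1218)
     = 8.2735
Step 3: Positive part mu+(X) = sum of positive contributions = 29.3953
Step 4: Negative part mu-(X) = |sum of negative contributions| = 21.1218


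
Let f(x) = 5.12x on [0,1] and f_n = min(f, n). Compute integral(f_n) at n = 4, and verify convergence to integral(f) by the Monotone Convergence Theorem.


f(x) = 5.12x on [0,1]; f_n(x) = min(5.12x, n). At n = 4:
Step 1: f(x) reaches 4 at x = 4/5.12 = 0.78125
Step 2: integral(f_4) = integral(5.12x, 0, 0.78125) + integral(4, 0.78125, 1)
       = 5.12*0.78125^2/2 + 4*(1 - 0.78125)
       = 1.5625 + 0.875
       = 2.4375
Step 3: As n -> infinity, f_n increases to f, so by MCT integral(f_n) -> integral(f) = 5.12/2 = 2.56.
Convergence: integral(f_4) = 2.4375 -> 2.56 as n -> infinity


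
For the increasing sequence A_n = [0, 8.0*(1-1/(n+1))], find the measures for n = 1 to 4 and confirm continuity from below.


By continuity of measure from below: if A_n increases to A, then m(A_n) -> m(A).
Here A = [0, 8.0], so m(A) = 8
Step 1: a_1 = 8.0*(1 - 1/2) = 4, m(A_1) = 4
Step 2: a_2 = 8.0*(1 - 1/3) = 5.3333, m(A_2) = 5.3333
Step 3: a_3 = 8.0*(1 - 1/4) = 6, m(A_3) = 6
Step 4: a_4 = 8.0*(1 - 1/5) = 6.4, m(A_4) = 6.4
Limit: m(A_n) -> m([0,8.0]) = 8


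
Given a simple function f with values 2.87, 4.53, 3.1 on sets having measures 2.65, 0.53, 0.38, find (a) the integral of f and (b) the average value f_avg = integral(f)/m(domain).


Step 1: Integral = sum(value_i * measure_i)
= 2.87*2.65 + 4.53*0.53 + 3.1*0.38
= 7.6055 + 2.4009 + 1.178
= 11.1844
Step 2: Total measure of domain = 2.65 + 0.53 + 0.38 = 3.56
Step 3: Average value = 11.1844 / 3.56 = 3.141685


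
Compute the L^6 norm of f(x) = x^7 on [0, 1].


Step 1: ||f||_6 = (integral_0^1 |x^7|^6 dx)^(1/6)
     = (integral_0^1 x^42 dx)^(1/6)
Step 2: integral_0^1 x^42 dx = [x^43/(43)] from 0 to 1 = 1^43/43
     = 1/43 = 0.023256
Step 3: ||f||_6 = (0.023256)^(1/6) = 0.534263


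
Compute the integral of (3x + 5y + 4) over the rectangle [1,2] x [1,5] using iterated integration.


By Fubini, integrate in x first, then y.
Step 1: Fix y, integrate over x in [1,2]:
  integral(3x + 5y + 4, x=1..2)
  = 3*(2^2 - 1^2)/2 + (5y + 4)*(2 - 1)
  = 4.5 + (5y + 4)*1
  = 4.5 + 5y + 4
  = 8.5 + 5y
Step 2: Integrate over y in [1,5]:
  integral(8.5 + 5y, y=1..5)
  = 8.5*4 + 5*(5^2 - 1^2)/2
  = 34 + 60
  = 94


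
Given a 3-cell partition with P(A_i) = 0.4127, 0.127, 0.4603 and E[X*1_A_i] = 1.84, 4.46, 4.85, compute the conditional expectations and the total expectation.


For each cell A_i: E[X|A_i] = E[X*1_A_i] / P(A_i)
Step 1: E[X|A_1] = 1.84 / 0.4127 = 4.458444
Step 2: E[X|A_2] = 4.46 / 0.127 = 35.11811
Step 3: E[X|A_3] = 4.85 / 0.4603 = 10.536607
Verification: E[X] = sum E[X*1_A_i] = 1.84 + 4.46 + 4.85 = 11.15


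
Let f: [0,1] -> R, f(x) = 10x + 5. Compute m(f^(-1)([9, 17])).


f^(-1)([9, 17]) = {x : 9 <= 10x + 5 <= 17}
Solving: (9 - 5)/10 <= x <= (17 - 5)/10
= [0.4, 1.2]
Intersecting with [0,1]: [0.4, 1]
Measure = 1 - 0.4 = 0.6


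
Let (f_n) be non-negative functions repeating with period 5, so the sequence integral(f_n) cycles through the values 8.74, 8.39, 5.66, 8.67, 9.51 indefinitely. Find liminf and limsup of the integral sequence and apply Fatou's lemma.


The sequence (integral(f_n)) is periodic with period 5, repeating the values 8.74, 8.39, 5.66, 8.67, 9.51 indefinitely.
Step 1: For a periodic sequence, every tail (a_m, a_(m+1), ...) contains all 5 period values infinitely often.
Step 2: Hence inf of every tail = min of the period values = min(8.74, 8.39, 5.66, 8.67, 9.51) = 5.66.
        liminf_n integral(f_n) = sup over m of (inf of tail from m) = 5.66.
Step 3: Similarly sup of every tail = max of the period values = 9.51.
        limsup_n integral(f_n) = 9.51.
Step 4: Fatou's lemma: integral(liminf_n f_n) <= liminf_n integral(f_n) = 5.66.
        So the integral of the pointwise liminf is at most 5.66.


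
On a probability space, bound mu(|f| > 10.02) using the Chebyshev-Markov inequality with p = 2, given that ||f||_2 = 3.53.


Chebyshev/Markov inequality: mu(|f| > eps) <= (||f||_p / eps)^p
Step 1: ||f||_2 / eps = 3.53 / 10.02 = 0.352295
Step 2: Raise to power p = 2:
  (0.352295)^2 = 0.124112
Step 3: Therefore mu(|f| > 10.02) <= 0.124112


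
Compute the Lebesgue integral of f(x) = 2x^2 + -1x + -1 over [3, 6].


The Lebesgue integral of a Riemann-integrable function agrees with the Riemann integral.
Antiderivative F(x) = (2/3)x^3 + (-1/2)x^2 + -1x
F(6) = (2/3)*6^3 + (-1/2)*6^2 + -1*6
     = (2/3)*216 + (-1/2)*36 + -1*6
     = 144 + -18 + -6
     = 120
F(3) = 10.5
Integral = F(6) - F(3) = 120 - 10.5 = 109.5


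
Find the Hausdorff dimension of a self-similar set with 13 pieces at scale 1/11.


For a self-similar set with N copies scaled by 1/r:
dim_H = log(N)/log(r) = log(13)/log(11)
= 2.564949/2.397895
= 1.069667


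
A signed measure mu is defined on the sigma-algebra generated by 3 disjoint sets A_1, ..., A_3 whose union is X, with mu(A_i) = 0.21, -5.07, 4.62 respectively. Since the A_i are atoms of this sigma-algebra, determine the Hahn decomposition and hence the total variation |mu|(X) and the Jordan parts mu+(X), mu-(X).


Step 1: Every measurable set is a union of atoms (the cells / points), so a Hahn decomposition is
  obtained by grouping atoms by sign: P = union of atoms with mu > 0, N = union of the remaining atoms.
  Atoms in P (indices): 1, 3;  atoms in N (indices): 2
  Positive values: 0.21, 4.62
  Negative values: -5.07
Step 2: mu+(X) = mu(P) = sum of positive atom values = 4.83
Step 3: mu-(X) = -mu(N) = sum of |negative atom values| = 5.07
Step 4: |mu|(X) = mu+(X) + mu-(X) = 4.83 + 5.07 = 9.9


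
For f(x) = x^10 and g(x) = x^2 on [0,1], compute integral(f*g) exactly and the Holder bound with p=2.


Step 1: Exact integral of f*g = integral(x^12, 0, 1) = 1/13
     = 0.076923
Step 2: Holder bound with p=2, q=2:
  ||f||_p = (integral x^20 dx)^(1/2) = (1/21)^(1/2) = 0.218218
  ||g||_q = (integral x^4 dx)^(1/2) = (1/5)^(1/2) = 0.447214
Step 3: Holder bound = ||f||_p * ||g||_q = 0.218218 * 0.447214 = 0.09759
Verification: 0.076923 <= 0.09759 (Holder holds)


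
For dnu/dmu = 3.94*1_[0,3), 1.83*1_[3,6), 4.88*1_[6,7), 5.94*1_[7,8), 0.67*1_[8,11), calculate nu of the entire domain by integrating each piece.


Integrate each piece of the Radon-Nikodym derivative:
Step 1: integral_0^3 3.94 dx = 3.94*(3-0) = 3.94*3 = 11.82
Step 2: integral_3^6 1.83 dx = 1.83*(6-3) = 1.83*3 = 5.49
Step 3: integral_6^7 4.88 dx = 4.88*(7-6) = 4.88*1 = 4.88
Step 4: integral_7^8 5.94 dx = 5.94*(8-7) = 5.94*1 = 5.94
Step 5: integral_8^11 0.67 dx = 0.67*(11-8) = 0.67*3 = 2.01
Total: 11.82 + 5.49 + 4.88 + 5.94 + 2.01 = 30.14


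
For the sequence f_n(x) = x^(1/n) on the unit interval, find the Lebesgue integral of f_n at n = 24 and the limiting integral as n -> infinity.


At n = 24: f_24(x) = x^(1/24).
Step 1: integral(x^(1/24), 0, 1) = [x^(1/24+1) / (1/24+1)] from 0 to 1
     = 1 / (1/24 + 1) = 1 / ((24+1)/24) = 24/(24+1)
     = 24/25 = 0.96
Step 2: As n -> infinity, f_n(x) = x^(1/n) -> 1 for x in (0,1], and f_n is increasing in n.
By MCT, lim_n integral(f_n) = integral(lim_n f_n) = integral(1, 0, 1) = 1.
Step 3: Verify convergence: 24/25 = 0.96 -> 1


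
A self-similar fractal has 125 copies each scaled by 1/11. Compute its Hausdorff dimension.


For a self-similar set with N copies scaled by 1/r:
dim_H = log(N)/log(r) = log(125)/log(11)
= 4.828314/2.397895
= 2.013563


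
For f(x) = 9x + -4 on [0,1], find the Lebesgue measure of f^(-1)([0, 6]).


f^(-1)([0, 6]) = {x : 0 <= 9x + -4 <= 6}
Solving: (0 - -4)/9 <= x <= (6 - -4)/9
= [0.444444, 1.111111]
Intersecting with [0,1]: [0.444444, 1]
Measure = 1 - 0.444444 = 0.555556


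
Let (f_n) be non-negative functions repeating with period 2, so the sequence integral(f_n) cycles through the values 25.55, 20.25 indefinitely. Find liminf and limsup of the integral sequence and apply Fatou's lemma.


The sequence (integral(f_n)) is periodic with period 2, repeating the values 25.55, 20.25 indefinitely.
Step 1: For a periodic sequence, every tail (a_m, a_(m+1), ...) contains all 2 period values infinitely often.
Step 2: Hence inf of every tail = min of the period values = min(25.55, 20.25) = 20.25.
        liminf_n integral(f_n) = sup over m of (inf of tail from m) = 20.25.
Step 3: Similarly sup of every tail = max of the period values = 25.55.
        limsup_n integral(f_n) = 25.55.
Step 4: Fatou's lemma: integral(liminf_n f_n) <= liminf_n integral(f_n) = 20.25.
        So the integral of the pointwise liminf is at most 20.25.


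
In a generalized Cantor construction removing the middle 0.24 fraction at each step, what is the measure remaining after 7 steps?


Step 1: At each step, fraction remaining = 1 - 0.24 = 0.76
Step 2: After 7 steps, measure = (0.76)^7
Result = 0.146452


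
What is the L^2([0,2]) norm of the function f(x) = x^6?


Step 1: ||f||_2 = (integral_0^2 |x^6|^2 dx)^(1/2)
     = (integral_0^2 x^12 dx)^(1/2)
Step 2: integral_0^2 x^12 dx = [x^13/(13)] from 0 to 2 = 2^13/13
     = 8192/13 = 630.153846
Step 3: ||f||_2 = (630.153846)^(1/2) = 25.102865


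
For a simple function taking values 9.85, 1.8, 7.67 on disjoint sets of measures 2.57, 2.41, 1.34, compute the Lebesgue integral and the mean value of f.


Step 1: Integral = sum(value_i * measure_i)
= 9.85*2.57 + 1.8*2.41 + 7.67*1.34
= 25.3145 + 4.338 + 10.2778
= 39.9303
Step 2: Total measure of domain = 2.57 + 2.41 + 1.34 = 6.32
Step 3: Average value = 39.9303 / 6.32 = 6.318085


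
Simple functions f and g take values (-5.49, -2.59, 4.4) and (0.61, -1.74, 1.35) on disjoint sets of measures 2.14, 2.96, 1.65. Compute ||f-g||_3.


Step 1: Compute differences f_i - g_i:
  -5.49 - 0.61 = -6.1
  -2.59 - -1.74 = -0.85
  4.4 - 1.35 = 3.05
Step 2: Compute |diff|^3 * measure for each set:
  |-6.1|^3 * 2.14 = 226.981 * 2.14 = 485.73934
  |-0.85|^3 * 2.96 = 0.614125 * 2.96 = 1.81781
  |3.05|^3 * 1.65 = 28.372625 * 1.65 = 46.814831
Step 3: Sum = 534.371981
Step 4: ||f-g||_3 = (534.371981)^(1/3) = 8.114864


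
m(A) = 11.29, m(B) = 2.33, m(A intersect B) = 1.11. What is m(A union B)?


By inclusion-exclusion: m(A u B) = m(A) + m(B) - m(A n B)
= 11.29 + 2.33 - 1.11
= 12.51


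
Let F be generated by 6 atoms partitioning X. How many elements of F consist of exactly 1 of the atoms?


Each element of F is a union of some subset of the 6 atoms.
Elements that are unions of exactly 1 atoms correspond to 1-element subsets of the 6 atoms.
Count = C(6, 1) = 6! / (1! * 5!) = 6.


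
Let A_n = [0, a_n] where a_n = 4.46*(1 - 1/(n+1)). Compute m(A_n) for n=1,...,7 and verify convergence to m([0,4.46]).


By continuity of measure from below: if A_n increases to A, then m(A_n) -> m(A).
Here A = [0, 4.46], so m(A) = 4.46
Step 1: a_1 = 4.46*(1 - 1/2) = 2.23, m(A_1) = 2.23
Step 2: a_2 = 4.46*(1 - 1/3) = 2.9733, m(A_2) = 2.9733
Step 3: a_3 = 4.46*(1 - 1/4) = 3.345, m(A_3) = 3.345
Step 4: a_4 = 4.46*(1 - 1/5) = 3.568, m(A_4) = 3.568
Step 5: a_5 = 4.46*(1 - 1/6) = 3.7167, m(A_5) = 3.7167
Step 6: a_6 = 4.46*(1 - 1/7) = 3.8229, m(A_6) = 3.8229
Step 7: a_7 = 4.46*(1 - 1/8) = 3.9025, m(A_7) = 3.9025
Limit: m(A_n) -> m([0,4.46]) = 4.46


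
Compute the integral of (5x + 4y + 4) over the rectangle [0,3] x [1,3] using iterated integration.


By Fubini, integrate in x first, then y.
Step 1: Fix y, integrate over x in [0,3]:
  integral(5x + 4y + 4, x=0..3)
  = 5*(3^2 - 0^2)/2 + (4y + 4)*(3 - 0)
  = 22.5 + (4y + 4)*3
  = 22.5 + 12y + 12
  = 34.5 + 12y
Step 2: Integrate over y in [1,3]:
  integral(34.5 + 12y, y=1..3)
  = 34.5*2 + 12*(3^2 - 1^2)/2
  = 69 + 48
  = 117


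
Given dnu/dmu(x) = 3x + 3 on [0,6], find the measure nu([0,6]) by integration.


nu(A) = integral_A (dnu/dmu) dmu = integral_0^6 (3x + 3) dx
Step 1: Antiderivative F(x) = (3/2)x^2 + 3x
Step 2: F(6) = (3/2)*6^2 + 3*6 = 54 + 18 = 72
Step 3: F(0) = (3/2)*0^2 + 3*0 = 0.0 + 0 = 0.0
Step 4: nu([0,6]) = F(6) - F(0) = 72 - 0.0 = 72


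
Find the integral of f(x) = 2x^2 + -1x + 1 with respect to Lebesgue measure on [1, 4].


The Lebesgue integral of a Riemann-integrable function agrees with the Riemann integral.
Antiderivative F(x) = (2/3)x^3 + (-1/2)x^2 + 1x
F(4) = (2/3)*4^3 + (-1/2)*4^2 + 1*4
     = (2/3)*64 + (-1/2)*16 + 1*4
     = 42.666667 + -8 + 4
     = 38.666667
F(1) = 1.166667
Integral = F(4) - F(1) = 38.666667 - 1.166667 = 37.5


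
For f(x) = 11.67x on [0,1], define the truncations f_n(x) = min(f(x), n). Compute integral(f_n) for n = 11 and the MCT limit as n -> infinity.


f(x) = 11.67x on [0,1]; f_n(x) = min(11.67x, n). At n = 11:
Step 1: f(x) reaches 11 at x = 11/11.67 = 0.942588
Step 2: integral(f_11) = integral(11.67x, 0, 0.942588) + integral(11, 0.942588, 1)
       = 11.67*0.942588^2/2 + 11*(1 - 0.942588)
       = 5.184233 + 0.631534
       = 5.815767
Step 3: As n -> infinity, f_n increases to f, so by MCT integral(f_n) -> integral(f) = 11.67/2 = 5.835.
Convergence: integral(f_11) = 5.815767 -> 5.835 as n -> infinity


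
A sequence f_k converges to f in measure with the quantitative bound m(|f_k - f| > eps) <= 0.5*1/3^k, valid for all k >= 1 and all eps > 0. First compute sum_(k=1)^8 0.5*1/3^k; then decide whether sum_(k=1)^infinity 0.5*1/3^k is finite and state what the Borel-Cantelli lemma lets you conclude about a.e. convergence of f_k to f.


Step 1: List the terms 0.5*1/3^k for k = 1 to 8:
  k=1: 0.166667
  k=2: 0.055556
  k=3: 0.018519
  k=4: 0.006173
  k=5: 0.002058
  k=6: 6.858711e-04
  k=7: 2.286237e-04
  k=8: 7.620790e-05
Step 2: Partial sum = 0.166667 + 0.055556 + 0.018519 + 0.006173 + 0.002058 + 6.858711e-04 + 2.286237e-04 + 7.620790e-05
     = 0.249962
Step 3: The full series sum_(k>=1) 0.5*1/3^k converges (geometric series with ratio 1/3 < 1; a constant multiple of a convergent series converges).
Step 4: Fix eps > 0. Since sum_k m(|f_k - f| > eps) < infinity, the Borel-Cantelli lemma gives
        m(limsup_k {|f_k - f| > eps}) = 0, i.e. for a.e. x, |f_k(x) - f(x)| <= eps for all large k.
        Applying this with eps = 1/j for j = 1, 2, ... and intersecting the countably many full-measure sets,
        for a.e. x we get limsup_k |f_k(x) - f(x)| <= 1/j for every j, hence f_k -> f almost everywhere.
Conclusion: series converges; Borel-Cantelli yields f_k -> f a.e.


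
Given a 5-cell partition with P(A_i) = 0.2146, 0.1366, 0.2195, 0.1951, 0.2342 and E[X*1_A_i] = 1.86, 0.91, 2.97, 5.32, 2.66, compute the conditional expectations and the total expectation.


For each cell A_i: E[X|A_i] = E[X*1_A_i] / P(A_i)
Step 1: E[X|A_1] = 1.86 / 0.2146 = 8.667288
Step 2: E[X|A_2] = 0.91 / 0.1366 = 6.661786
Step 3: E[X|A_3] = 2.97 / 0.2195 = 13.530752
Step 4: E[X|A_4] = 5.32 / 0.1951 = 27.268068
Step 5: E[X|A_5] = 2.66 / 0.2342 = 11.357814
Verification: E[X] = sum E[X*1_A_i] = 1.86 + 0.91 + 2.97 + 5.32 + 2.66 = 13.72


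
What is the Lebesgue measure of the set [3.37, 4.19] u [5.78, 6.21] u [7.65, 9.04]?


For pairwise disjoint intervals, m(union) = sum of lengths.
= (4.19 - 3.37) + (6.21 - 5.78) + (9.04 - 7.65)
= 0.82 + 0.43 + 1.39
= 2.64


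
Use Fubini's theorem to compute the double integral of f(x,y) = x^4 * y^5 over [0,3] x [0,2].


By Fubini's theorem, the double integral factors as a product of single integrals:
Step 1: integral_0^3 x^4 dx = [x^5/5] from 0 to 3
     = 3^5/5 = 48.6
Step 2: integral_0^2 y^5 dy = [y^6/6] from 0 to 2
     = 2^6/6 = 10.666667
Step 3: Double integral = 48.6 * 10.666667 = 518.4


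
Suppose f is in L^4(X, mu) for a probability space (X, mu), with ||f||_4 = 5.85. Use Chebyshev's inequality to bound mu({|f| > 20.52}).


Chebyshev/Markov inequality: mu(|f| > eps) <= (||f||_p / eps)^p
Step 1: ||f||_4 / eps = 5.85 / 20.52 = 0.285088
Step 2: Raise to power p = 4:
  (0.285088)^4 = 0.006606
Step 3: Therefore mu(|f| > 20.52) <= 0.006606


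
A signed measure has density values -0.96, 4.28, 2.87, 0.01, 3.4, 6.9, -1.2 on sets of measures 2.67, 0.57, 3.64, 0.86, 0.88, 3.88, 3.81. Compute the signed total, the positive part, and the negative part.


Step 1: Compute signed measure on each set:
  Set 1: -0.96 * 2.67 = -2.5632
  Set 2: 4.28 * 0.57 = 2.4396
  Set 3: 2.87 * 3.64 = 10.4468
  Set 4: 0.01 * 0.86 = 0.0086
  Set 5: 3.4 * 0.88 = 2.992
  Set 6: 6.9 * 3.88 = 26.772
  Set 7: -1.2 * 3.81 = -4.572
Step 2: Total signed measure = (-2.5632) + (2.4396) + (10.4468) + (0.0086) + (2.992) + (26.772) + (-4.572)
     = 35.5238
Step 3: Positive part mu+(X) = sum of positive contributions = 42.659
Step 4: Negative part mu-(X) = |sum of negative contributions| = 7.1352


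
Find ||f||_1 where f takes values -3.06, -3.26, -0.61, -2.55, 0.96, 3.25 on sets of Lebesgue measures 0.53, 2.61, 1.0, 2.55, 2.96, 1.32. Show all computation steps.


Step 1: Compute |f_i|^1 for each value:
  |-3.06|^1 = 3.06
  |-3.26|^1 = 3.26
  |-0.61|^1 = 0.61
  |-2.55|^1 = 2.55
  |0.96|^1 = 0.96
  |3.25|^1 = 3.25
Step 2: Multiply by measures and sum:
  3.06 * 0.53 = 1.6218
  3.26 * 2.61 = 8.5086
  0.61 * 1.0 = 0.61
  2.55 * 2.55 = 6.5025
  0.96 * 2.96 = 2.8416
  3.25 * 1.32 = 4.29
Sum = 1.6218 + 8.5086 + 0.61 + 6.5025 + 2.8416 + 4.29 = 24.3745
Step 3: Take the p-th root:
||f||_1 = (24.3745)^(1/1) = 24.3745


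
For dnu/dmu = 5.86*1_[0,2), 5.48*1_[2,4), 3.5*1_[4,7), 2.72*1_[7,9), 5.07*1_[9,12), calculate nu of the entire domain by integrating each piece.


Integrate each piece of the Radon-Nikodym derivative:
Step 1: integral_0^2 5.86 dx = 5.86*(2-0) = 5.86*2 = 11.72
Step 2: integral_2^4 5.48 dx = 5.48*(4-2) = 5.48*2 = 10.96
Step 3: integral_4^7 3.5 dx = 3.5*(7-4) = 3.5*3 = 10.5
Step 4: integral_7^9 2.72 dx = 2.72*(9-7) = 2.72*2 = 5.44
Step 5: integral_9^12 5.07 dx = 5.07*(12-9) = 5.07*3 = 15.21
Total: 11.72 + 10.96 + 10.5 + 5.44 + 15.21 = 53.83


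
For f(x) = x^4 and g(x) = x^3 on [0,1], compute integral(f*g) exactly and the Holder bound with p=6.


Step 1: Exact integral of f*g = integral(x^7, 0, 1) = 1/8
     = 0.125
Step 2: Holder bound with p=6, q=1.2:
  ||f||_p = (integral x^24 dx)^(1/6) = (1/25)^(1/6) = 0.584804
  ||g||_q = (integral x^3.6 dx)^(1/1.2) = (1/4.6)^(1/1.2) = 0.280351
Step 3: Holder bound = ||f||_p * ||g||_q = 0.584804 * 0.280351 = 0.16395
Verification: 0.125 <= 0.16395 (Holder holds)


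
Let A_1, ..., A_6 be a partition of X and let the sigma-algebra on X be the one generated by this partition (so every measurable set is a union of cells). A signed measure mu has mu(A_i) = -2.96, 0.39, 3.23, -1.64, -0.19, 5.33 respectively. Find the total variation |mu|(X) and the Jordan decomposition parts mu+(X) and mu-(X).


Step 1: Every measurable set is a union of atoms (the cells / points), so a Hahn decomposition is
  obtained by grouping atoms by sign: P = union of atoms with mu > 0, N = union of the remaining atoms.
  Atoms in P (indices): 2, 3, 6;  atoms in N (indices): 1, 4, 5
  Positive values: 0.39, 3.23, 5.33
  Negative values: -2.96, -1.64, -0.19
Step 2: mu+(X) = mu(P) = sum of positive atom values = 8.95
Step 3: mu-(X) = -mu(N) = sum of |negative atom values| = 4.79
Step 4: |mu|(X) = mu+(X) + mu-(X) = 8.95 + 4.79 = 13.74


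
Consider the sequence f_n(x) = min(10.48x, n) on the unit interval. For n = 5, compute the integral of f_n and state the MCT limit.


f(x) = 10.48x on [0,1]; f_n(x) = min(10.48x, n). At n = 5:
Step 1: f(x) reaches 5 at x = 5/10.48 = 0.477099
Step 2: integral(f_5) = integral(10.48x, 0, 0.477099) + integral(5, 0.477099, 1)
       = 10.48*0.477099^2/2 + 5*(1 - 0.477099)
       = 1.192748 + 2.614504
       = 3.807252
Step 3: As n -> infinity, f_n increases to f, so by MCT integral(f_n) -> integral(f) = 10.48/2 = 5.24.
Convergence: integral(f_5) = 3.807252 -> 5.24 as n -> infinity


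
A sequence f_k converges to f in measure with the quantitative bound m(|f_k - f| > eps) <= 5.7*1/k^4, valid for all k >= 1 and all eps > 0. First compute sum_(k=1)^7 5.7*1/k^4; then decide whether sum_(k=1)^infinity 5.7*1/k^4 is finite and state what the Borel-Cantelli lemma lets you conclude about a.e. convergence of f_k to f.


Step 1: List the terms 5.7*1/k^4 for k = 1 to 7:
  k=1: 5.7
  k=2: 0.35625
  k=3: 0.07037
  k=4: 0.022266
  k=5: 0.00912
  k=6: 0.004398
  k=7: 0.002374
Step 2: Partial sum = 5.7 + 0.35625 + 0.07037 + 0.022266 + 0.00912 + 0.004398 + 0.002374
     = 6.164778
Step 3: The full series sum_(k>=1) 5.7*1/k^4 converges (p-series with p = 4 > 1; a constant multiple of a convergent series converges).
Step 4: Fix eps > 0. Since sum_k m(|f_k - f| > eps) < infinity, the Borel-Cantelli lemma gives
        m(limsup_k {|f_k - f| > eps}) = 0, i.e. for a.e. x, |f_k(x) - f(x)| <= eps for all large k.
        Applying this with eps = 1/j for j = 1, 2, ... and intersecting the countably many full-measure sets,
        for a.e. x we get limsup_k |f_k(x) - f(x)| <= 1/j for every j, hence f_k -> f almost everywhere.
Conclusion: series converges; Borel-Cantelli yields f_k -> f a.e.


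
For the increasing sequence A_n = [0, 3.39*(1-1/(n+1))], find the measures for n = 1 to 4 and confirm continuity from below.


By continuity of measure from below: if A_n increases to A, then m(A_n) -> m(A).
Here A = [0, 3.39], so m(A) = 3.39
Step 1: a_1 = 3.39*(1 - 1/2) = 1.695, m(A_1) = 1.695
Step 2: a_2 = 3.39*(1 - 1/3) = 2.26, m(A_2) = 2.26
Step 3: a_3 = 3.39*(1 - 1/4) = 2.5425, m(A_3) = 2.5425
Step 4: a_4 = 3.39*(1 - 1/5) = 2.712, m(A_4) = 2.712
Limit: m(A_n) -> m([0,3.39]) = 3.39


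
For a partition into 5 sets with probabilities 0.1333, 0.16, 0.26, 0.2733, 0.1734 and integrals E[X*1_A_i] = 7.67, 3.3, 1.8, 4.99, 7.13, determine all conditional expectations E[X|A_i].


For each cell A_i: E[X|A_i] = E[X*1_A_i] / P(A_i)
Step 1: E[X|A_1] = 7.67 / 0.1333 = 57.539385
Step 2: E[X|A_2] = 3.3 / 0.16 = 20.625
Step 3: E[X|A_3] = 1.8 / 0.26 = 6.923077
Step 4: E[X|A_4] = 4.99 / 0.2733 = 18.258324
Step 5: E[X|A_5] = 7.13 / 0.1734 = 41.1188
Verification: E[X] = sum E[X*1_A_i] = 7.67 + 3.3 + 1.8 + 4.99 + 7.13 = 24.89


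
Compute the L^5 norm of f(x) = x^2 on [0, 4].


Step 1: ||f||_5 = (integral_0^4 |x^2|^5 dx)^(1/5)
     = (integral_0^4 x^10 dx)^(1/5)
Step 2: integral_0^4 x^10 dx = [x^11/(11)] from 0 to 4 = 4^11/11
     = 4194304/11 = 381300.363636
Step 3: ||f||_5 = (381300.363636)^(1/5) = 13.069334


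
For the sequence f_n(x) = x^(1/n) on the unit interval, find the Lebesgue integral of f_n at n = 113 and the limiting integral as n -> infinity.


At n = 113: f_113(x) = x^(1/113).
Step 1: integral(x^(1/113), 0, 1) = [x^(1/113+1) / (1/113+1)] from 0 to 1
     = 1 / (1/113 + 1) = 1 / ((113+1)/113) = 113/(113+1)
     = 113/114 = 0.991228
Step 2: As n -> infinity, f_n(x) = x^(1/n) -> 1 for x in (0,1], and f_n is increasing in n.
By MCT, lim_n integral(f_n) = integral(lim_n f_n) = integral(1, 0, 1) = 1.
Step 3: Verify convergence: 113/114 = 0.991228 -> 1


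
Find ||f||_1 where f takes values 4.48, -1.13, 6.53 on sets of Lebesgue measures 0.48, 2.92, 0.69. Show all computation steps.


Step 1: Compute |f_i|^1 for each value:
  |4.48|^1 = 4.48
  |-1.13|^1 = 1.13
  |6.53|^1 = 6.53
Step 2: Multiply by measures and sum:
  4.48 * 0.48 = 2.1504
  1.13 * 2.92 = 3.2996
  6.53 * 0.69 = 4.5057
Sum = 2.1504 + 3.2996 + 4.5057 = 9.9557
Step 3: Take the p-th root:
||f||_1 = (9.9557)^(1/1) = 9.9557


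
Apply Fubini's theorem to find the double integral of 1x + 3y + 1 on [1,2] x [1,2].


By Fubini, integrate in x first, then y.
Step 1: Fix y, integrate over x in [1,2]:
  integral(1x + 3y + 1, x=1..2)
  = 1*(2^2 - 1^2)/2 + (3y + 1)*(2 - 1)
  = 1.5 + (3y + 1)*1
  = 1.5 + 3y + 1
  = 2.5 + 3y
Step 2: Integrate over y in [1,2]:
  integral(2.5 + 3y, y=1..2)
  = 2.5*1 + 3*(2^2 - 1^2)/2
  = 2.5 + 4.5
  = 7


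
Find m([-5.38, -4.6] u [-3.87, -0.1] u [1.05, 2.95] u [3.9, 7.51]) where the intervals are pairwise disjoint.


For pairwise disjoint intervals, m(union) = sum of lengths.
= (-4.6 - -5.38) + (-0.1 - -3.87) + (2.95 - 1.05) + (7.51 - 3.9)
= 0.78 + 3.77 + 1.9 + 3.61
= 10.06


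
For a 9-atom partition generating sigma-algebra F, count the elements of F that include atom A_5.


Each element of F is a union of some subset S of the 9 atoms.
The element contains A_5 iff A_5 is in S.
So we count subsets S of {A_1,...,A_9} with A_5 in S: choose freely among the other 8 atoms.
Count = 2^(9-1) = 2^8 = 256.


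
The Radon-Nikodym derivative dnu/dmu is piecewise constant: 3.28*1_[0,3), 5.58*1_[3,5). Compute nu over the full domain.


Integrate each piece of the Radon-Nikodym derivative:
Step 1: integral_0^3 3.28 dx = 3.28*(3-0) = 3.28*3 = 9.84
Step 2: integral_3^5 5.58 dx = 5.58*(5-3) = 5.58*2 = 11.16
Total: 9.84 + 11.16 = 21


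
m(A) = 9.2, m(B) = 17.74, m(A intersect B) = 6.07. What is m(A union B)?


By inclusion-exclusion: m(A u B) = m(A) + m(B) - m(A n B)
= 9.2 + 17.74 - 6.07
= 20.87


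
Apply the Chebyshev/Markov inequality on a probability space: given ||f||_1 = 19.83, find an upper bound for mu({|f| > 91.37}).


Chebyshev/Markov inequality: mu(|f| > eps) <= (||f||_p / eps)^p
Step 1: ||f||_1 / eps = 19.83 / 91.37 = 0.21703
Step 2: Raise to power p = 1:
  (0.21703)^1 = 0.21703
Step 3: Therefore mu(|f| > 91.37) <= 0.21703


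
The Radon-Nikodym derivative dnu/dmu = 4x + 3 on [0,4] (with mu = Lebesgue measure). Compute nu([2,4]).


nu(A) = integral_A (dnu/dmu) dmu = integral_2^4 (4x + 3) dx
Step 1: Antiderivative F(x) = (4/2)x^2 + 3x
Step 2: F(4) = (4/2)*4^2 + 3*4 = 32 + 12 = 44
Step 3: F(2) = (4/2)*2^2 + 3*2 = 8 + 6 = 14
Step 4: nu([2,4]) = F(4) - F(2) = 44 - 14 = 30


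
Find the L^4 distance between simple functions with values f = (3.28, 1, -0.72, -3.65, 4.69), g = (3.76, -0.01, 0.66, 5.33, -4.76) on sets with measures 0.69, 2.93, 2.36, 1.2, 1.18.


Step 1: Compute differences f_i - g_i:
  3.28 - 3.76 = -0.48
  1 - -0.01 = 1.01
  -0.72 - 0.66 = -1.38
  -3.65 - 5.33 = -8.98
  4.69 - -4.76 = 9.45
Step 2: Compute |diff|^4 * measure for each set:
  |-0.48|^4 * 0.69 = 0.053084 * 0.69 = 0.036628
  |1.01|^4 * 2.93 = 1.040604 * 2.93 = 3.04897
  |-1.38|^4 * 2.36 = 3.626739 * 2.36 = 8.559105
  |-8.98|^4 * 1.2 = 6502.874112 * 1.2 = 7803.448935
  |9.45|^4 * 1.18 = 7974.936506 * 1.18 = 9410.425077
Step 3: Sum = 17225.518715
Step 4: ||f-g||_4 = (17225.518715)^(1/4) = 11.456266


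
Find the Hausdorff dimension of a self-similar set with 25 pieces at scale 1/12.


For a self-similar set with N copies scaled by 1/r:
dim_H = log(N)/log(r) = log(25)/log(12)
= 3.218876/2.484907
= 1.295371


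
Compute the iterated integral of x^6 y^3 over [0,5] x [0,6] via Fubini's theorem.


By Fubini's theorem, the double integral factors as a product of single integrals:
Step 1: integral_0^5 x^6 dx = [x^7/7] from 0 to 5
     = 5^7/7 = 11160.714286
Step 2: integral_0^6 y^3 dy = [y^4/4] from 0 to 6
     = 6^4/4 = 324
Step 3: Double integral = 11160.714286 * 324 = 3.616071e+06


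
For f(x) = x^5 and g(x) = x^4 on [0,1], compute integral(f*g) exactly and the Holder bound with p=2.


Step 1: Exact integral of f*g = integral(x^9, 0, 1) = 1/10
     = 0.1
Step 2: Holder bound with p=2, q=2:
  ||f||_p = (integral x^10 dx)^(1/2) = (1/11)^(1/2) = 0.301511
  ||g||_q = (integral x^8 dx)^(1/2) = (1/9)^(1/2) = 0.333333
Step 3: Holder bound = ||f||_p * ||g||_q = 0.301511 * 0.333333 = 0.100504
Verification: 0.1 <= 0.100504 (Holder holds)


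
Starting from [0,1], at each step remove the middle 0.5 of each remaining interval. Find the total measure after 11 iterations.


Step 1: At each step, fraction remaining = 1 - 0.5 = 0.5
Step 2: After 11 steps, measure = (0.5)^11
Result = 4.882812e-04


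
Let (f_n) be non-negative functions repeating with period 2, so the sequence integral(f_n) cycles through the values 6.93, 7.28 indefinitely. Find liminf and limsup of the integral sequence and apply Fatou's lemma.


The sequence (integral(f_n)) is periodic with period 2, repeating the values 6.93, 7.28 indefinitely.
Step 1: For a periodic sequence, every tail (a_m, a_(m+1), ...) contains all 2 period values infinitely often.
Step 2: Hence inf of every tail = min of the period values = min(6.93, 7.28) = 6.93.
        liminf_n integral(f_n) = sup over m of (inf of tail from m) = 6.93.
Step 3: Similarly sup of every tail = max of the period values = 7.28.
        limsup_n integral(f_n) = 7.28.
Step 4: Fatou's lemma: integral(liminf_n f_n) <= liminf_n integral(f_n) = 6.93.
        So the integral of the pointwise liminf is at most 6.93.


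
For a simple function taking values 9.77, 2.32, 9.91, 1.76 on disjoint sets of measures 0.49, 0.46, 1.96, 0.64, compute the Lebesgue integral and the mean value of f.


Step 1: Integral = sum(value_i * measure_i)
= 9.77*0.49 + 2.32*0.46 + 9.91*1.96 + 1.76*0.64
= 4.7873 + 1.0672 + 19.4236 + 1.1264
= 26.4045
Step 2: Total measure of domain = 0.49 + 0.46 + 1.96 + 0.64 = 3.55
Step 3: Average value = 26.4045 / 3.55 = 7.437887


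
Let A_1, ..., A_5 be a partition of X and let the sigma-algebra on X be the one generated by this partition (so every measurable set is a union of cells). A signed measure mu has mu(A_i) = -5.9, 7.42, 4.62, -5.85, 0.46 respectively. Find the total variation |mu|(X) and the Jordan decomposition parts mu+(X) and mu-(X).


Step 1: Every measurable set is a union of atoms (the cells / points), so a Hahn decomposition is
  obtained by grouping atoms by sign: P = union of atoms with mu > 0, N = union of the remaining atoms.
  Atoms in P (indices): 2, 3, 5;  atoms in N (indices): 1, 4
  Positive values: 7.42, 4.62, 0.46
  Negative values: -5.9, -5.85
Step 2: mu+(X) = mu(P) = sum of positive atom values = 12.5
Step 3: mu-(X) = -mu(N) = sum of |negative atom values| = 11.75
Step 4: |mu|(X) = mu+(X) + mu-(X) = 12.5 + 11.75 = 24.25


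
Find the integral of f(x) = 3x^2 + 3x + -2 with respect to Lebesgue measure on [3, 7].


The Lebesgue integral of a Riemann-integrable function agrees with the Riemann integral.
Antiderivative F(x) = (3/3)x^3 + (3/2)x^2 + -2x
F(7) = (3/3)*7^3 + (3/2)*7^2 + -2*7
     = (3/3)*343 + (3/2)*49 + -2*7
     = 343 + 73.5 + -14
     = 402.5
F(3) = 34.5
Integral = F(7) - F(3) = 402.5 - 34.5 = 368


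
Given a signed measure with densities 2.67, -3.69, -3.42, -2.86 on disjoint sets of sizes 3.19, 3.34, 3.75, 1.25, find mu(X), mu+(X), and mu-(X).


Step 1: Compute signed measure on each set:
  Set 1: 2.67 * 3.19 = 8.5173
  Set 2: -3.69 * 3.34 = -12.3246
  Set 3: -3.42 * 3.75 = -12.825
  Set 4: -2.86 * 1.25 = -3.575
Step 2: Total signed measure = (8.5173) + (-12.3246) + (-12.825) + (-3.575)
     = -20.2073
Step 3: Positive part mu+(X) = sum of positive contributions = 8.5173
Step 4: Negative part mu-(X) = |sum of negative contributions| = 28.7246


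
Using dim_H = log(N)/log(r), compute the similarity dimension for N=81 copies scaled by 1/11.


For a self-similar set with N copies scaled by 1/r:
dim_H = log(N)/log(r) = log(81)/log(11)
= 4.394449/2.397895
= 1.832628


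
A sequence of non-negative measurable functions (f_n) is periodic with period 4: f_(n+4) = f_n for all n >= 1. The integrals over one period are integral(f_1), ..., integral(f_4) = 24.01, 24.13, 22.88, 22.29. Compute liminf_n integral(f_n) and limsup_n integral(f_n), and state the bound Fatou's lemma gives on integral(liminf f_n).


The sequence (integral(f_n)) is periodic with period 4, repeating the values 24.01, 24.13, 22.88, 22.29 indefinitely.
Step 1: For a periodic sequence, every tail (a_m, a_(m+1), ...) contains all 4 period values infinitely often.
Step 2: Hence inf of every tail = min of the period values = min(24.01, 24.13, 22.88, 22.29) = 22.29.
        liminf_n integral(f_n) = sup over m of (inf of tail from m) = 22.29.
Step 3: Similarly sup of every tail = max of the period values = 24.13.
        limsup_n integral(f_n) = 24.13.
Step 4: Fatou's lemma: integral(liminf_n f_n) <= liminf_n integral(f_n) = 22.29.
        So the integral of the pointwise liminf is at most 22.29.


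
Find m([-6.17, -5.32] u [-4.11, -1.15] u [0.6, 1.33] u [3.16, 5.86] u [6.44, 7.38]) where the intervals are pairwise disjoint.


For pairwise disjoint intervals, m(union) = sum of lengths.
= (-5.32 - -6.17) + (-1.15 - -4.11) + (1.33 - 0.6) + (5.86 - 3.16) + (7.38 - 6.44)
= 0.85 + 2.96 + 0.73 + 2.7 + 0.94
= 8.18


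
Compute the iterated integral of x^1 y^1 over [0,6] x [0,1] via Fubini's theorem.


By Fubini's theorem, the double integral factors as a product of single integrals:
Step 1: integral_0^6 x^1 dx = [x^2/2] from 0 to 6
     = 6^2/2 = 18
Step 2: integral_0^1 y^1 dy = [y^2/2] from 0 to 1
     = 1^2/2 = 0.5
Step 3: Double integral = 18 * 0.5 = 9


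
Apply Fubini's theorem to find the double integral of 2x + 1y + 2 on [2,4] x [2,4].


By Fubini, integrate in x first, then y.
Step 1: Fix y, integrate over x in [2,4]:
  integral(2x + 1y + 2, x=2..4)
  = 2*(4^2 - 2^2)/2 + (1y + 2)*(4 - 2)
  = 12 + (1y + 2)*2
  = 12 + 2y + 4
  = 16 + 2y
Step 2: Integrate over y in [2,4]:
  integral(16 + 2y, y=2..4)
  = 16*2 + 2*(4^2 - 2^2)/2
  = 32 + 12
  = 44


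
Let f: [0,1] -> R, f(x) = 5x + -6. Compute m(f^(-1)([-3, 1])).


f^(-1)([-3, 1]) = {x : -3 <= 5x + -6 <= 1}
Solving: (-3 - -6)/5 <= x <= (1 - -6)/5
= [0.6, 1.4]
Intersecting with [0,1]: [0.6, 1]
Measure = 1 - 0.6 = 0.4


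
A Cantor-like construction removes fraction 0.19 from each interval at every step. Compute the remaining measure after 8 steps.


Step 1: At each step, fraction remaining = 1 - 0.19 = 0.81
Step 2: After 8 steps, measure = (0.81)^8
Result = 0.185302


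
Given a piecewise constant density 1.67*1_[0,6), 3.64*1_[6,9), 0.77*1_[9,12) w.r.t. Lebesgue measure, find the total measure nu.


Integrate each piece of the Radon-Nikodym derivative:
Step 1: integral_0^6 1.67 dx = 1.67*(6-0) = 1.67*6 = 10.02
Step 2: integral_6^9 3.64 dx = 3.64*(9-6) = 3.64*3 = 10.92
Step 3: integral_9^12 0.77 dx = 0.77*(12-9) = 0.77*3 = 2.31
Total: 10.02 + 10.92 + 2.31 = 23.25


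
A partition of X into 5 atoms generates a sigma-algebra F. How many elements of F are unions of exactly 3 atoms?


Each element of F is a union of some subset of the 5 atoms.
Elements that are unions of exactly 3 atoms correspond to 3-element subsets of the 5 atoms.
Count = C(5, 3) = 5! / (3! * 2!) = 10.


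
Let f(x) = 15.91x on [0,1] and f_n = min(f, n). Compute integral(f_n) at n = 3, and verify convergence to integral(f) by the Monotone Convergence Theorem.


f(x) = 15.91x on [0,1]; f_n(x) = min(15.91x, n). At n = 3:
Step 1: f(x) reaches 3 at x = 3/15.91 = 0.188561
Step 2: integral(f_3) = integral(15.91x, 0, 0.188561) + integral(3, 0.188561, 1)
       = 15.91*0.188561^2/2 + 3*(1 - 0.188561)
       = 0.282841 + 2.434318
       = 2.717159
Step 3: As n -> infinity, f_n increases to f, so by MCT integral(f_n) -> integral(f) = 15.91/2 = 7.955.
Convergence: integral(f_3) = 2.717159 -> 7.955 as n -> infinity


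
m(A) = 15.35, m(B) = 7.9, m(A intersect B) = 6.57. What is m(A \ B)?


m(A \ B) = m(A) - m(A n B)
= 15.35 - 6.57
= 8.78


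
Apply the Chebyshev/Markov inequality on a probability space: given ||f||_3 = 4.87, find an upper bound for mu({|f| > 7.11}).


Chebyshev/Markov inequality: mu(|f| > eps) <= (||f||_p / eps)^p
Step 1: ||f||_3 / eps = 4.87 / 7.11 = 0.684951
Step 2: Raise to power p = 3:
  (0.684951)^3 = 0.32135
Step 3: Therefore mu(|f| > 7.11) <= 0.32135


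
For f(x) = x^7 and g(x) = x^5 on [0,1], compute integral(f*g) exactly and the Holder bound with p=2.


Step 1: Exact integral of f*g = integral(x^12, 0, 1) = 1/13
     = 0.076923
Step 2: Holder bound with p=2, q=2:
  ||f||_p = (integral x^14 dx)^(1/2) = (1/15)^(1/2) = 0.258199
  ||g||_q = (integral x^10 dx)^(1/2) = (1/11)^(1/2) = 0.301511
Step 3: Holder bound = ||f||_p * ||g||_q = 0.258199 * 0.301511 = 0.07785
Verification: 0.076923 <= 0.07785 (Holder holds)


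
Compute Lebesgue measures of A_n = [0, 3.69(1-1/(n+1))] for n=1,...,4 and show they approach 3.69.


By continuity of measure from below: if A_n increases to A, then m(A_n) -> m(A).
Here A = [0, 3.69], so m(A) = 3.69
Step 1: a_1 = 3.69*(1 - 1/2) = 1.845, m(A_1) = 1.845
Step 2: a_2 = 3.69*(1 - 1/3) = 2.46, m(A_2) = 2.46
Step 3: a_3 = 3.69*(1 - 1/4) = 2.7675, m(A_3) = 2.7675
Step 4: a_4 = 3.69*(1 - 1/5) = 2.952, m(A_4) = 2.952
Limit: m(A_n) -> m([0,3.69]) = 3.69


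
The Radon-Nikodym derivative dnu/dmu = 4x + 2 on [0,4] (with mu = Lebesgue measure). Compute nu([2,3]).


nu(A) = integral_A (dnu/dmu) dmu = integral_2^3 (4x + 2) dx
Step 1: Antiderivative F(x) = (4/2)x^2 + 2x
Step 2: F(3) = (4/2)*3^2 + 2*3 = 18 + 6 = 24
Step 3: F(2) = (4/2)*2^2 + 2*2 = 8 + 4 = 12
Step 4: nu([2,3]) = F(3) - F(2) = 24 - 12 = 12


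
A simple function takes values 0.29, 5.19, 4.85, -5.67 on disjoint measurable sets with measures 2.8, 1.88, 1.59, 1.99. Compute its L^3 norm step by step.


Step 1: Compute |f_i|^3 for each value:
  |0.29|^3 = 0.024389
  |5.19|^3 = 139.798359
  |4.85|^3 = 114.084125
  |-5.67|^3 = 182.284263
Step 2: Multiply by measures and sum:
  0.024389 * 2.8 = 0.068289
  139.798359 * 1.88 = 262.820915
  114.084125 * 1.59 = 181.393759
  182.284263 * 1.99 = 362.745683
Sum = 0.068289 + 262.820915 + 181.393759 + 362.745683 = 807.028646
Step 3: Take the p-th root:
||f||_3 = (807.028646)^(1/3) = 9.310285


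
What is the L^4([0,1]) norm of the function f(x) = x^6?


Step 1: ||f||_4 = (integral_0^1 |x^6|^4 dx)^(1/4)
     = (integral_0^1 x^24 dx)^(1/4)
Step 2: integral_0^1 x^24 dx = [x^25/(25)] from 0 to 1 = 1^25/25
     = 1/25 = 0.04
Step 3: ||f||_4 = (0.04)^(1/4) = 0.447214


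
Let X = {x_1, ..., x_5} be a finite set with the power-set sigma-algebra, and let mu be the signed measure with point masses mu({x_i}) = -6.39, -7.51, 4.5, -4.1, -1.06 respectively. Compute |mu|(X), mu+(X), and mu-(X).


Step 1: Every measurable set is a union of atoms (the cells / points), so a Hahn decomposition is
  obtained by grouping atoms by sign: P = union of atoms with mu > 0, N = union of the remaining atoms.
  Atoms in P (indices): 3;  atoms in N (indices): 1, 2, 4, 5
  Positive values: 4.5
  Negative values: -6.39, -7.51, -4.1, -1.06
Step 2: mu+(X) = mu(P) = sum of positive atom values = 4.5
Step 3: mu-(X) = -mu(N) = sum of |negative atom values| = 19.06
Step 4: |mu|(X) = mu+(X) + mu-(X) = 4.5 + 19.06 = 23.56


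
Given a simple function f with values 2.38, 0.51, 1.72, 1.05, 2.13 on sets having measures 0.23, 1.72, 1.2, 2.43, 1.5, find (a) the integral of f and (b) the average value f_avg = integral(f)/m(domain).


Step 1: Integral = sum(value_i * measure_i)
= 2.38*0.23 + 0.51*1.72 + 1.72*1.2 + 1.05*2.43 + 2.13*1.5
= 0.5474 + 0.8772 + 2.064 + 2.5515 + 3.195
= 9.2351
Step 2: Total measure of domain = 0.23 + 1.72 + 1.2 + 2.43 + 1.5 = 7.08
Step 3: Average value = 9.2351 / 7.08 = 1.304393


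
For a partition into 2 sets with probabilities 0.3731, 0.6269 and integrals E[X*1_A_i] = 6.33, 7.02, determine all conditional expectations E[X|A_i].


For each cell A_i: E[X|A_i] = E[X*1_A_i] / P(A_i)
Step 1: E[X|A_1] = 6.33 / 0.3731 = 16.965961
Step 2: E[X|A_2] = 7.02 / 0.6269 = 11.197958
Verification: E[X] = sum E[X*1_A_i] = 6.33 + 7.02 = 13.35


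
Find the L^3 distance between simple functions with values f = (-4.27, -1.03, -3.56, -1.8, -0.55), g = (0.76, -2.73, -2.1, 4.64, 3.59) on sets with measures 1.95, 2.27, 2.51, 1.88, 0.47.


Step 1: Compute differences f_i - g_i:
  -4.27 - 0.76 = -5.03
  -1.03 - -2.73 = 1.7
  -3.56 - -2.1 = -1.46
  -1.8 - 4.64 = -6.44
  -0.55 - 3.59 = -4.14
Step 2: Compute |diff|^3 * measure for each set:
  |-5.03|^3 * 1.95 = 127.263527 * 1.95 = 248.163878
  |1.7|^3 * 2.27 = 4.913 * 2.27 = 11.15251
  |-1.46|^3 * 2.51 = 3.112136 * 2.51 = 7.811461
  |-6.44|^3 * 1.88 = 267.089984 * 1.88 = 502.12917
  |-4.14|^3 * 0.47 = 70.957944 * 0.47 = 33.350234
Step 3: Sum = 802.607253
Step 4: ||f-g||_3 = (802.607253)^(1/3) = 9.293252
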